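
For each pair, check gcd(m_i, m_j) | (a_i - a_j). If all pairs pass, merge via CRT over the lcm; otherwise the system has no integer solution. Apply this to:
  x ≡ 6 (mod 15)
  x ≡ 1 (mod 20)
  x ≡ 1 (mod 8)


Moduli 15, 20, 8 are not pairwise coprime, so CRT works modulo lcm(m_i) when all pairwise compatibility conditions hold.
Pairwise compatibility: gcd(m_i, m_j) must divide a_i - a_j for every pair.
Merge one congruence at a time:
  Start: x ≡ 6 (mod 15).
  Combine with x ≡ 1 (mod 20): gcd(15, 20) = 5; 1 - 6 = -5, which IS divisible by 5, so compatible.
    Write x = 6 + 15·t and substitute into x ≡ 1 (mod 20): 15·t ≡ 1 − 6 = -5 (mod 20).
    Divide the congruence (and modulus) by g = 5: 3·t ≡ -1 (mod 4).
    Reduce coefficients mod 4: 3·t ≡ 3 (mod 4).
    The inverse of 3 mod 4 is 3 (since 3·3 = 9 = 2·4 + 1), so t ≡ 3·3 = 9 ≡ 1 (mod 4).
    Then x = 6 + 15·1 = 21, valid modulo lcm(15, 20) = 60: x ≡ 21 (mod 60).
  Combine with x ≡ 1 (mod 8): gcd(60, 8) = 4; 1 - 21 = -20, which IS divisible by 4, so compatible.
    Write x = 21 + 60·t and substitute into x ≡ 1 (mod 8): 60·t ≡ 1 − 21 = -20 (mod 8).
    Divide the congruence (and modulus) by g = 4: 15·t ≡ -5 (mod 2).
    Reduce coefficients mod 2: 1·t ≡ 1 (mod 2).
    So t ≡ 1 (mod 2).
    Then x = 21 + 60·1 = 81, valid modulo lcm(60, 8) = 120: x ≡ 81 (mod 120).
Verify: 81 mod 15 = 6, 81 mod 20 = 1, 81 mod 8 = 1.

x ≡ 81 (mod 120).


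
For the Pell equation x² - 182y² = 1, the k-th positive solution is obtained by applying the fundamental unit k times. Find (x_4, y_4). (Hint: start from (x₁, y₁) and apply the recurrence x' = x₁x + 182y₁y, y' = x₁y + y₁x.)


Step 1: Find the fundamental solution (x₁, y₁) of x² - 182y² = 1.
  Expand √182 as a continued fraction. a₀ = ⌊√182⌋ = 13; iterate m_{k+1} = d_k·a_k − m_k, d_{k+1} = (182 − m_{k+1}²)/d_k, a_{k+1} = ⌊(a₀ + m_{k+1})/d_{k+1}⌋ (starting m₀ = 0, d₀ = 1), with convergents p_k = a_k·p_{k-1} + p_{k-2}, q_k = a_k·q_{k-1} + q_{k-2} (p₋₁ = 1, q₋₁ = 0):
  k = 0: a₀ = 13; p₀/q₀ = 13/1; p₀² − 182·q₀² = 169 − 182 = -13.
  k = 1: m = 13, d = 13, a = ⌊(13 + 13)/13⌋ = 2; p/q = (2·13 + 1)/(2·1 + 0) = 27/2; p² − 182·q² = 729 − 728 = 1.
  The first convergent with p² − 182·q² = 1 gives the fundamental solution (x₁, y₁) = (27, 2).
Step 2: Apply the recurrence (x_{n+1}, y_{n+1}) = (x₁x_n + 182y₁y_n, x₁y_n + y₁x_n) repeatedly.
  From (x_1, y_1) = (27, 2): x_2 = 27·27 + 182·2·2 = 1457; y_2 = 27·2 + 2·27 = 108.
  From (x_2, y_2) = (1457, 108): x_3 = 27·1457 + 182·2·108 = 78651; y_3 = 27·108 + 2·1457 = 5830.
  From (x_3, y_3) = (78651, 5830): x_4 = 27·78651 + 182·2·5830 = 4245697; y_4 = 27·5830 + 2·78651 = 314712.
Step 3: Verify x_4² - 182·y_4² = 18025943015809 - 18025943015808 = 1 (should be 1). ✓

(x_1, y_1) = (27, 2); (x_4, y_4) = (4245697, 314712).


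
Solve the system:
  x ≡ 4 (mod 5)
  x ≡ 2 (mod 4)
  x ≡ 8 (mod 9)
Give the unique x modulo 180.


Moduli 5, 4, 9 are pairwise coprime; by CRT there is a unique solution modulo M = 5 · 4 · 9 = 180.
Solve pairwise, accumulating the modulus:
  Start with x ≡ 4 (mod 5).
  Combine with x ≡ 2 (mod 4): since gcd(5, 4) = 1, we get a unique residue mod 20.
    Write x = 4 + 5·t and substitute into x ≡ 2 (mod 4): 5·t ≡ 2 − 4 = -2 (mod 4).
    Reduce coefficients mod 4: 1·t ≡ 2 (mod 4).
    So t ≡ 2 (mod 4).
    Then x = 4 + 5·2 = 14, valid modulo lcm(5, 4) = 20: x ≡ 14 (mod 20).
  Combine with x ≡ 8 (mod 9): since gcd(20, 9) = 1, we get a unique residue mod 180.
    Write x = 14 + 20·t and substitute into x ≡ 8 (mod 9): 20·t ≡ 8 − 14 = -6 (mod 9).
    Reduce coefficients mod 9: 2·t ≡ 3 (mod 9).
    The inverse of 2 mod 9 is 5 (since 2·5 = 10 = 1·9 + 1), so t ≡ 5·3 = 15 ≡ 6 (mod 9).
    Then x = 14 + 20·6 = 134, valid modulo lcm(20, 9) = 180: x ≡ 134 (mod 180).
Verify: 134 mod 5 = 4 ✓, 134 mod 4 = 2 ✓, 134 mod 9 = 8 ✓.

x ≡ 134 (mod 180).


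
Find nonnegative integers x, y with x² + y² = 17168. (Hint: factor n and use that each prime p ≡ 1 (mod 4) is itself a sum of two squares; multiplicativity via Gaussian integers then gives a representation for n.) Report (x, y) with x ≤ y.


Step 1: Factor n = 17168 = 2^4 · 29 · 37.
Step 2: Check the mod-4 condition on each prime factor: 2 = 2 (special); 29 ≡ 1 (mod 4), exponent 1; 37 ≡ 1 (mod 4), exponent 1.
All primes ≡ 3 (mod 4) appear to even exponent (or don't appear), so by the two-squares theorem n IS expressible as a sum of two squares.
Step 3: Build a representation. Group n = k² · m with k = 4 and m = 29 · 37 = 1073 (a product of primes ≡ 1 (mod 4)); a representation of m scales to one of n via (k·x)² + (k·y)² = k²(x² + y²). Each prime p ≡ 1 (mod 4) is itself a sum of two squares; find a² by testing p − a² for a perfect square:
  29: 29 − 1² = 28, 29 − 2² = 25 = 5² ⇒ 29 = 2² + 5².
  37: 37 − 1² = 36 = 6² ⇒ 37 = 1² + 6².
  Combine using the Brahmagupta–Fibonacci identity (a² + b²)(c² + d²) = (ac − bd)² + (ad + bc)² = (ac + bd)² + (ad − bc)²:
  29 · 37 = 1073: from (2² + 5²)(1² + 6²), take (2·1 − 5·6, 2·6 + 5·1) = (2 − 30, 12 + 5) = (-28, 17); dropping signs (only squares matter) gives (28, 17); check 28² + 17² = 784 + 289 = 1073 ✓.
  Scale by k = 4: (4·28, 4·17) = (112, 68).
Step 4: Order so x ≤ y and verify: 68² + 112² = 4624 + 12544 = 17168 = n. ✓

n = 17168 = 68² + 112² (one valid representation with x ≤ y).


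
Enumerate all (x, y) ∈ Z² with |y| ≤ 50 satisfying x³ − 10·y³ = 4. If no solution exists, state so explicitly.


The equation is x³ - 10y³ = 4. For fixed y, x³ = 10·y³ + 4, so a solution requires the RHS to be a perfect cube.
Strategy: iterate y from -50 to 50, compute RHS = 10·y³ + 4, and check whether it is a (positive or negative) perfect cube.
Check small values of y:
  y = 0: RHS = 4 is not a perfect cube.
  y = 1: RHS = 14 is not a perfect cube.
  y = -1: RHS = -6 is not a perfect cube.
  y = 2: RHS = 84 is not a perfect cube.
  y = -2: RHS = -76 is not a perfect cube.
  y = 3: RHS = 274 is not a perfect cube.
  y = -3: RHS = -266 is not a perfect cube.
Continuing the search up to |y| = 50 finds no solutions either.
No (x, y) in the scanned range satisfies the equation.

No integer solutions with |y| ≤ 50.


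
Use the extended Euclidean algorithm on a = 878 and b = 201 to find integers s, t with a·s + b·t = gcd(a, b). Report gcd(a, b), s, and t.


Euclidean algorithm on (878, 201) — divide until remainder is 0:
  878 = 4 · 201 + 74
  201 = 2 · 74 + 53
  74 = 1 · 53 + 21
  53 = 2 · 21 + 11
  21 = 1 · 11 + 10
  11 = 1 · 10 + 1
  10 = 10 · 1 + 0
gcd(878, 201) = 1.
Track Bezout coefficients alongside the remainders: start with r₀ = 878 = a·1 + b·0 (s = 1, t = 0) and r₁ = 201 = a·0 + b·1 (s = 0, t = 1); each new remainder r_{k+1} = r_{k-1} − q_k·r_k inherits s_{k+1} = s_{k-1} − q_k·s_k, t_{k+1} = t_{k-1} − q_k·t_k, so r_k = a·s_k + b·t_k at every step:
  q = 4: r = 74, s = 1 − 4·0 = 1, t = 0 − 4·1 = -4  (check: 878·1 + 201·(-4) = 74)
  q = 2: r = 53, s = 0 − 2·1 = -2, t = 1 − 2·(-4) = 9  (check: 878·(-2) + 201·9 = 53)
  q = 1: r = 21, s = 1 − 1·(-2) = 3, t = -4 − 1·9 = -13  (check: 878·3 + 201·(-13) = 21)
  q = 2: r = 11, s = -2 − 2·3 = -8, t = 9 − 2·(-13) = 35  (check: 878·(-8) + 201·35 = 11)
  q = 1: r = 10, s = 3 − 1·(-8) = 11, t = -13 − 1·35 = -48  (check: 878·11 + 201·(-48) = 10)
  q = 1: r = 1, s = -8 − 1·11 = -19, t = 35 − 1·(-48) = 83  (check: 878·(-19) + 201·83 = 1)
The row with r = 1 (the gcd) gives the Bezout coefficients s = -19, t = 83.
Result: 878 · (-19) + 201 · (83) = 1.

gcd(878, 201) = 1; s = -19, t = 83 (check: 878·(-19) + 201·83 = 1).


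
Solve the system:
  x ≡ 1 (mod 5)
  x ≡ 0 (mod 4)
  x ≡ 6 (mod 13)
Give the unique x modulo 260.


Moduli 5, 4, 13 are pairwise coprime; by CRT there is a unique solution modulo M = 5 · 4 · 13 = 260.
Solve pairwise, accumulating the modulus:
  Start with x ≡ 1 (mod 5).
  Combine with x ≡ 0 (mod 4): since gcd(5, 4) = 1, we get a unique residue mod 20.
    Write x = 1 + 5·t and substitute into x ≡ 0 (mod 4): 5·t ≡ 0 − 1 = -1 (mod 4).
    Reduce coefficients mod 4: 1·t ≡ 3 (mod 4).
    So t ≡ 3 (mod 4).
    Then x = 1 + 5·3 = 16, valid modulo lcm(5, 4) = 20: x ≡ 16 (mod 20).
  Combine with x ≡ 6 (mod 13): since gcd(20, 13) = 1, we get a unique residue mod 260.
    Write x = 16 + 20·t and substitute into x ≡ 6 (mod 13): 20·t ≡ 6 − 16 = -10 (mod 13).
    Reduce coefficients mod 13: 7·t ≡ 3 (mod 13).
    The inverse of 7 mod 13 is 2 (since 7·2 = 14 = 1·13 + 1), so t ≡ 2·3 = 6 ≡ 6 (mod 13).
    Then x = 16 + 20·6 = 136, valid modulo lcm(20, 13) = 260: x ≡ 136 (mod 260).
Verify: 136 mod 5 = 1 ✓, 136 mod 4 = 0 ✓, 136 mod 13 = 6 ✓.

x ≡ 136 (mod 260).


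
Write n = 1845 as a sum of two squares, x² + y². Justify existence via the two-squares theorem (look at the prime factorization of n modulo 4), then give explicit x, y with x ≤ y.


Step 1: Factor n = 1845 = 3^2 · 5 · 41.
Step 2: Check the mod-4 condition on each prime factor: 3 ≡ 3 (mod 4), exponent 2 (must be even); 5 ≡ 1 (mod 4), exponent 1; 41 ≡ 1 (mod 4), exponent 1.
All primes ≡ 3 (mod 4) appear to even exponent (or don't appear), so by the two-squares theorem n IS expressible as a sum of two squares.
Step 3: Build a representation. Group n = k² · m with k = 3 and m = 5 · 41 = 205 (a product of primes ≡ 1 (mod 4)); a representation of m scales to one of n via (k·x)² + (k·y)² = k²(x² + y²). Each prime p ≡ 1 (mod 4) is itself a sum of two squares; find a² by testing p − a² for a perfect square:
  5: 5 − 1² = 4 = 2² ⇒ 5 = 1² + 2².
  41: 41 − 1² = 40, 41 − 2² = 37, 41 − 3² = 32, 41 − 4² = 25 = 5² ⇒ 41 = 4² + 5².
  Combine using the Brahmagupta–Fibonacci identity (a² + b²)(c² + d²) = (ac − bd)² + (ad + bc)² = (ac + bd)² + (ad − bc)²:
  5 · 41 = 205: from (1² + 2²)(4² + 5²), take (1·4 − 2·5, 1·5 + 2·4) = (4 − 10, 5 + 8) = (-6, 13); dropping signs (only squares matter) gives (6, 13); check 6² + 13² = 36 + 169 = 205 ✓.
  Scale by k = 3: (3·6, 3·13) = (18, 39).
Step 4: Order so x ≤ y and verify: 18² + 39² = 324 + 1521 = 1845 = n. ✓

n = 1845 = 18² + 39² (one valid representation with x ≤ y).


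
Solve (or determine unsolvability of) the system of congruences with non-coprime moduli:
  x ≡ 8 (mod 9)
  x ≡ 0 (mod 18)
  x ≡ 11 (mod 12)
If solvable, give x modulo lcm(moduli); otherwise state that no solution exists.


Moduli 9, 18, 12 are not pairwise coprime, so CRT works modulo lcm(m_i) when all pairwise compatibility conditions hold.
Pairwise compatibility: gcd(m_i, m_j) must divide a_i - a_j for every pair.
Merge one congruence at a time:
  Start: x ≡ 8 (mod 9).
  Combine with x ≡ 0 (mod 18): gcd(9, 18) = 9, and 0 - 8 = -8 is NOT divisible by 9.
    ⇒ system is inconsistent (no integer solution).

No solution (the system is inconsistent).


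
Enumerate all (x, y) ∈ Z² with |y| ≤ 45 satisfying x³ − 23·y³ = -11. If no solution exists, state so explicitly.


The equation is x³ - 23y³ = -11. For fixed y, x³ = 23·y³ − 11, so a solution requires the RHS to be a perfect cube.
Strategy: iterate y from -45 to 45, compute RHS = 23·y³ − 11, and check whether it is a (positive or negative) perfect cube.
Check small values of y:
  y = 0: RHS = -11 is not a perfect cube.
  y = 1: RHS = 12 is not a perfect cube.
  y = -1: RHS = -34 is not a perfect cube.
  y = 2: RHS = 173 is not a perfect cube.
  y = -2: RHS = -195 is not a perfect cube.
  y = 3: RHS = 610 is not a perfect cube.
  y = -3: RHS = -632 is not a perfect cube.
Continuing the search up to |y| = 45 finds no solutions either.
No (x, y) in the scanned range satisfies the equation.

No integer solutions with |y| ≤ 45.


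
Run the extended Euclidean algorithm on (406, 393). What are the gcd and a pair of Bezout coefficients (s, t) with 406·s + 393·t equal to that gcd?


Euclidean algorithm on (406, 393) — divide until remainder is 0:
  406 = 1 · 393 + 13
  393 = 30 · 13 + 3
  13 = 4 · 3 + 1
  3 = 3 · 1 + 0
gcd(406, 393) = 1.
Track Bezout coefficients alongside the remainders: start with r₀ = 406 = a·1 + b·0 (s = 1, t = 0) and r₁ = 393 = a·0 + b·1 (s = 0, t = 1); each new remainder r_{k+1} = r_{k-1} − q_k·r_k inherits s_{k+1} = s_{k-1} − q_k·s_k, t_{k+1} = t_{k-1} − q_k·t_k, so r_k = a·s_k + b·t_k at every step:
  q = 1: r = 13, s = 1 − 1·0 = 1, t = 0 − 1·1 = -1  (check: 406·1 + 393·(-1) = 13)
  q = 30: r = 3, s = 0 − 30·1 = -30, t = 1 − 30·(-1) = 31  (check: 406·(-30) + 393·31 = 3)
  q = 4: r = 1, s = 1 − 4·(-30) = 121, t = -1 − 4·31 = -125  (check: 406·121 + 393·(-125) = 1)
The row with r = 1 (the gcd) gives the Bezout coefficients s = 121, t = -125.
Result: 406 · (121) + 393 · (-125) = 1.

gcd(406, 393) = 1; s = 121, t = -125 (check: 406·121 + 393·(-125) = 1).


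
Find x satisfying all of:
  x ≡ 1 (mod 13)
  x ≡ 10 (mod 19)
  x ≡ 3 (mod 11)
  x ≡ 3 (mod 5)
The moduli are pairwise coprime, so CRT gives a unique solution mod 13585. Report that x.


Product of moduli M = 13 · 19 · 11 · 5 = 13585.
Merge one congruence at a time:
  Start: x ≡ 1 (mod 13).
  Combine with x ≡ 10 (mod 19); new modulus lcm = 247.
    Write x = 1 + 13·t and substitute into x ≡ 10 (mod 19): 13·t ≡ 10 − 1 = 9 (mod 19).
    The inverse of 13 mod 19 is 3 (since 13·3 = 39 = 2·19 + 1), so t ≡ 3·9 = 27 ≡ 8 (mod 19).
    Then x = 1 + 13·8 = 105, valid modulo lcm(13, 19) = 247: x ≡ 105 (mod 247).
  Combine with x ≡ 3 (mod 11); new modulus lcm = 2717.
    Write x = 105 + 247·t and substitute into x ≡ 3 (mod 11): 247·t ≡ 3 − 105 = -102 (mod 11).
    Reduce coefficients mod 11: 5·t ≡ 8 (mod 11).
    The inverse of 5 mod 11 is 9 (since 5·9 = 45 = 4·11 + 1), so t ≡ 9·8 = 72 ≡ 6 (mod 11).
    Then x = 105 + 247·6 = 1587, valid modulo lcm(247, 11) = 2717: x ≡ 1587 (mod 2717).
  Combine with x ≡ 3 (mod 5); new modulus lcm = 13585.
    Write x = 1587 + 2717·t and substitute into x ≡ 3 (mod 5): 2717·t ≡ 3 − 1587 = -1584 (mod 5).
    Reduce coefficients mod 5: 2·t ≡ 1 (mod 5).
    The inverse of 2 mod 5 is 3 (since 2·3 = 6 = 1·5 + 1), so t ≡ 3·1 = 3 ≡ 3 (mod 5).
    Then x = 1587 + 2717·3 = 9738, valid modulo lcm(2717, 5) = 13585: x ≡ 9738 (mod 13585).
Verify against each original: 9738 mod 13 = 1, 9738 mod 19 = 10, 9738 mod 11 = 3, 9738 mod 5 = 3.

x ≡ 9738 (mod 13585).


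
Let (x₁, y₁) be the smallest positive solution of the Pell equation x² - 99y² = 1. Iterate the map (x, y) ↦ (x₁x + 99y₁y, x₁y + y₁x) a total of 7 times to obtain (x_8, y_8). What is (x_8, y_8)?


Step 1: Find the fundamental solution (x₁, y₁) of x² - 99y² = 1.
  Expand √99 as a continued fraction. a₀ = ⌊√99⌋ = 9; iterate m_{k+1} = d_k·a_k − m_k, d_{k+1} = (99 − m_{k+1}²)/d_k, a_{k+1} = ⌊(a₀ + m_{k+1})/d_{k+1}⌋ (starting m₀ = 0, d₀ = 1), with convergents p_k = a_k·p_{k-1} + p_{k-2}, q_k = a_k·q_{k-1} + q_{k-2} (p₋₁ = 1, q₋₁ = 0):
  k = 0: a₀ = 9; p₀/q₀ = 9/1; p₀² − 99·q₀² = 81 − 99 = -18.
  k = 1: m = 9, d = 18, a = ⌊(9 + 9)/18⌋ = 1; p/q = (1·9 + 1)/(1·1 + 0) = 10/1; p² − 99·q² = 100 − 99 = 1.
  The first convergent with p² − 99·q² = 1 gives the fundamental solution (x₁, y₁) = (10, 1).
Step 2: Apply the recurrence (x_{n+1}, y_{n+1}) = (x₁x_n + 99y₁y_n, x₁y_n + y₁x_n) repeatedly.
  From (x_1, y_1) = (10, 1): x_2 = 10·10 + 99·1·1 = 199; y_2 = 10·1 + 1·10 = 20.
  From (x_2, y_2) = (199, 20): x_3 = 10·199 + 99·1·20 = 3970; y_3 = 10·20 + 1·199 = 399.
  From (x_3, y_3) = (3970, 399): x_4 = 10·3970 + 99·1·399 = 79201; y_4 = 10·399 + 1·3970 = 7960.
  From (x_4, y_4) = (79201, 7960): x_5 = 10·79201 + 99·1·7960 = 1580050; y_5 = 10·7960 + 1·79201 = 158801.
  From (x_5, y_5) = (1580050, 158801): x_6 = 10·1580050 + 99·1·158801 = 31521799; y_6 = 10·158801 + 1·1580050 = 3168060.
  From (x_6, y_6) = (31521799, 3168060): x_7 = 10·31521799 + 99·1·3168060 = 628855930; y_7 = 10·3168060 + 1·31521799 = 63202399.
  From (x_7, y_7) = (628855930, 63202399): x_8 = 10·628855930 + 99·1·63202399 = 12545596801; y_8 = 10·63202399 + 1·628855930 = 1260879920.
Step 3: Verify x_8² - 99·y_8² = 157391999093261433601 - 157391999093261433600 = 1 (should be 1). ✓

(x_1, y_1) = (10, 1); (x_8, y_8) = (12545596801, 1260879920).


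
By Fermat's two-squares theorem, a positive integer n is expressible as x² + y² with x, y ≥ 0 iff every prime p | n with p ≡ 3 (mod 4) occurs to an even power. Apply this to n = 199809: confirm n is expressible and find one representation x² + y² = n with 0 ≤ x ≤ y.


Step 1: Factor n = 199809 = 3^2 · 149^2.
Step 2: Check the mod-4 condition on each prime factor: 3 ≡ 3 (mod 4), exponent 2 (must be even); 149 ≡ 1 (mod 4), exponent 2.
All primes ≡ 3 (mod 4) appear to even exponent (or don't appear), so by the two-squares theorem n IS expressible as a sum of two squares.
Step 3: Build a representation. Group n = k² · m with k = 3 and m = 149 · 149 = 22201 (a product of primes ≡ 1 (mod 4)); a representation of m scales to one of n via (k·x)² + (k·y)² = k²(x² + y²). Each prime p ≡ 1 (mod 4) is itself a sum of two squares; find a² by testing p − a² for a perfect square:
  149: 149 − 1² = 148, 149 − 2² = 145, 149 − 3² = 140, 149 − 4² = 133, 149 − 5² = 124, 149 − 6² = 113, 149 − 7² = 100 = 10² ⇒ 149 = 7² + 10².
  Combine using the Brahmagupta–Fibonacci identity (a² + b²)(c² + d²) = (ac − bd)² + (ad + bc)² = (ac + bd)² + (ad − bc)²:
  149 · 149 = 22201: from (7² + 10²)(7² + 10²), take (7·7 − 10·10, 7·10 + 10·7) = (49 − 100, 70 + 70) = (-51, 140); dropping signs (only squares matter) gives (51, 140); check 51² + 140² = 2601 + 19600 = 22201 ✓.
  Scale by k = 3: (3·51, 3·140) = (153, 420).
Step 4: Order so x ≤ y and verify: 153² + 420² = 23409 + 176400 = 199809 = n. ✓

n = 199809 = 153² + 420² (one valid representation with x ≤ y).


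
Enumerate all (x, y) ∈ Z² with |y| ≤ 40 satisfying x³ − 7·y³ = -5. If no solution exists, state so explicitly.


The equation is x³ - 7y³ = -5. For fixed y, x³ = 7·y³ − 5, so a solution requires the RHS to be a perfect cube.
Strategy: iterate y from -40 to 40, compute RHS = 7·y³ − 5, and check whether it is a (positive or negative) perfect cube.
Check small values of y:
  y = 0: RHS = -5 is not a perfect cube.
  y = 1: RHS = 2 is not a perfect cube.
  y = -1: RHS = -12 is not a perfect cube.
  y = 2: RHS = 51 is not a perfect cube.
  y = -2: RHS = -61 is not a perfect cube.
  y = 3: RHS = 184 is not a perfect cube.
  y = -3: RHS = -194 is not a perfect cube.
Continuing the search up to |y| = 40 finds no solutions either.
No (x, y) in the scanned range satisfies the equation.

No integer solutions with |y| ≤ 40.


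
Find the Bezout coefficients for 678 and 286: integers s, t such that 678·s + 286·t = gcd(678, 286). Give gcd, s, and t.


Euclidean algorithm on (678, 286) — divide until remainder is 0:
  678 = 2 · 286 + 106
  286 = 2 · 106 + 74
  106 = 1 · 74 + 32
  74 = 2 · 32 + 10
  32 = 3 · 10 + 2
  10 = 5 · 2 + 0
gcd(678, 286) = 2.
Track Bezout coefficients alongside the remainders: start with r₀ = 678 = a·1 + b·0 (s = 1, t = 0) and r₁ = 286 = a·0 + b·1 (s = 0, t = 1); each new remainder r_{k+1} = r_{k-1} − q_k·r_k inherits s_{k+1} = s_{k-1} − q_k·s_k, t_{k+1} = t_{k-1} − q_k·t_k, so r_k = a·s_k + b·t_k at every step:
  q = 2: r = 106, s = 1 − 2·0 = 1, t = 0 − 2·1 = -2  (check: 678·1 + 286·(-2) = 106)
  q = 2: r = 74, s = 0 − 2·1 = -2, t = 1 − 2·(-2) = 5  (check: 678·(-2) + 286·5 = 74)
  q = 1: r = 32, s = 1 − 1·(-2) = 3, t = -2 − 1·5 = -7  (check: 678·3 + 286·(-7) = 32)
  q = 2: r = 10, s = -2 − 2·3 = -8, t = 5 − 2·(-7) = 19  (check: 678·(-8) + 286·19 = 10)
  q = 3: r = 2, s = 3 − 3·(-8) = 27, t = -7 − 3·19 = -64  (check: 678·27 + 286·(-64) = 2)
The row with r = 2 (the gcd) gives the Bezout coefficients s = 27, t = -64.
Result: 678 · (27) + 286 · (-64) = 2.

gcd(678, 286) = 2; s = 27, t = -64 (check: 678·27 + 286·(-64) = 2).


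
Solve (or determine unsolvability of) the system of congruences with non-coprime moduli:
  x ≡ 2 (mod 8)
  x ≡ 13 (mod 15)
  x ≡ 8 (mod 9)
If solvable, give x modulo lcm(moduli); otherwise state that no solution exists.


Moduli 8, 15, 9 are not pairwise coprime, so CRT works modulo lcm(m_i) when all pairwise compatibility conditions hold.
Pairwise compatibility: gcd(m_i, m_j) must divide a_i - a_j for every pair.
Merge one congruence at a time:
  Start: x ≡ 2 (mod 8).
  Combine with x ≡ 13 (mod 15): gcd(8, 15) = 1; 13 - 2 = 11, which IS divisible by 1, so compatible.
    Write x = 2 + 8·t and substitute into x ≡ 13 (mod 15): 8·t ≡ 13 − 2 = 11 (mod 15).
    The inverse of 8 mod 15 is 2 (since 8·2 = 16 = 1·15 + 1), so t ≡ 2·11 = 22 ≡ 7 (mod 15).
    Then x = 2 + 8·7 = 58, valid modulo lcm(8, 15) = 120: x ≡ 58 (mod 120).
  Combine with x ≡ 8 (mod 9): gcd(120, 9) = 3, and 8 - 58 = -50 is NOT divisible by 3.
    ⇒ system is inconsistent (no integer solution).

No solution (the system is inconsistent).


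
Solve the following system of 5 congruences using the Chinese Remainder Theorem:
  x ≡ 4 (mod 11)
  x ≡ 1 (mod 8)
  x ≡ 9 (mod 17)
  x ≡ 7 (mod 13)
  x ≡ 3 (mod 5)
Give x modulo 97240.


Product of moduli M = 11 · 8 · 17 · 13 · 5 = 97240.
Merge one congruence at a time:
  Start: x ≡ 4 (mod 11).
  Combine with x ≡ 1 (mod 8); new modulus lcm = 88.
    Write x = 4 + 11·t and substitute into x ≡ 1 (mod 8): 11·t ≡ 1 − 4 = -3 (mod 8).
    Reduce coefficients mod 8: 3·t ≡ 5 (mod 8).
    The inverse of 3 mod 8 is 3 (since 3·3 = 9 = 1·8 + 1), so t ≡ 3·5 = 15 ≡ 7 (mod 8).
    Then x = 4 + 11·7 = 81, valid modulo lcm(11, 8) = 88: x ≡ 81 (mod 88).
  Combine with x ≡ 9 (mod 17); new modulus lcm = 1496.
    Write x = 81 + 88·t and substitute into x ≡ 9 (mod 17): 88·t ≡ 9 − 81 = -72 (mod 17).
    Reduce coefficients mod 17: 3·t ≡ 13 (mod 17).
    The inverse of 3 mod 17 is 6 (since 3·6 = 18 = 1·17 + 1), so t ≡ 6·13 = 78 ≡ 10 (mod 17).
    Then x = 81 + 88·10 = 961, valid modulo lcm(88, 17) = 1496: x ≡ 961 (mod 1496).
  Combine with x ≡ 7 (mod 13); new modulus lcm = 19448.
    Write x = 961 + 1496·t and substitute into x ≡ 7 (mod 13): 1496·t ≡ 7 − 961 = -954 (mod 13).
    Reduce coefficients mod 13: 1·t ≡ 8 (mod 13).
    So t ≡ 8 (mod 13).
    Then x = 961 + 1496·8 = 12929, valid modulo lcm(1496, 13) = 19448: x ≡ 12929 (mod 19448).
  Combine with x ≡ 3 (mod 5); new modulus lcm = 97240.
    Write x = 12929 + 19448·t and substitute into x ≡ 3 (mod 5): 19448·t ≡ 3 − 12929 = -12926 (mod 5).
    Reduce coefficients mod 5: 3·t ≡ 4 (mod 5).
    The inverse of 3 mod 5 is 2 (since 3·2 = 6 = 1·5 + 1), so t ≡ 2·4 = 8 ≡ 3 (mod 5).
    Then x = 12929 + 19448·3 = 71273, valid modulo lcm(19448, 5) = 97240: x ≡ 71273 (mod 97240).
Verify against each original: 71273 mod 11 = 4, 71273 mod 8 = 1, 71273 mod 17 = 9, 71273 mod 13 = 7, 71273 mod 5 = 3.

x ≡ 71273 (mod 97240).


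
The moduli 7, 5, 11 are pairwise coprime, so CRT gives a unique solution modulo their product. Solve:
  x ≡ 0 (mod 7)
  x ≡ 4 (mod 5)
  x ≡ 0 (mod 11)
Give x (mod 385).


Moduli 7, 5, 11 are pairwise coprime; by CRT there is a unique solution modulo M = 7 · 5 · 11 = 385.
Solve pairwise, accumulating the modulus:
  Start with x ≡ 0 (mod 7).
  Combine with x ≡ 4 (mod 5): since gcd(7, 5) = 1, we get a unique residue mod 35.
    Write x = 0 + 7·t and substitute into x ≡ 4 (mod 5): 7·t ≡ 4 − 0 = 4 (mod 5).
    Reduce coefficients mod 5: 2·t ≡ 4 (mod 5).
    The inverse of 2 mod 5 is 3 (since 2·3 = 6 = 1·5 + 1), so t ≡ 3·4 = 12 ≡ 2 (mod 5).
    Then x = 0 + 7·2 = 14, valid modulo lcm(7, 5) = 35: x ≡ 14 (mod 35).
  Combine with x ≡ 0 (mod 11): since gcd(35, 11) = 1, we get a unique residue mod 385.
    Write x = 14 + 35·t and substitute into x ≡ 0 (mod 11): 35·t ≡ 0 − 14 = -14 (mod 11).
    Reduce coefficients mod 11: 2·t ≡ 8 (mod 11).
    The inverse of 2 mod 11 is 6 (since 2·6 = 12 = 1·11 + 1), so t ≡ 6·8 = 48 ≡ 4 (mod 11).
    Then x = 14 + 35·4 = 154, valid modulo lcm(35, 11) = 385: x ≡ 154 (mod 385).
Verify: 154 mod 7 = 0 ✓, 154 mod 5 = 4 ✓, 154 mod 11 = 0 ✓.

x ≡ 154 (mod 385).


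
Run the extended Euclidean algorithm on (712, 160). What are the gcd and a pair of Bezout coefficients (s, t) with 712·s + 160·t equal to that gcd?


Euclidean algorithm on (712, 160) — divide until remainder is 0:
  712 = 4 · 160 + 72
  160 = 2 · 72 + 16
  72 = 4 · 16 + 8
  16 = 2 · 8 + 0
gcd(712, 160) = 8.
Track Bezout coefficients alongside the remainders: start with r₀ = 712 = a·1 + b·0 (s = 1, t = 0) and r₁ = 160 = a·0 + b·1 (s = 0, t = 1); each new remainder r_{k+1} = r_{k-1} − q_k·r_k inherits s_{k+1} = s_{k-1} − q_k·s_k, t_{k+1} = t_{k-1} − q_k·t_k, so r_k = a·s_k + b·t_k at every step:
  q = 4: r = 72, s = 1 − 4·0 = 1, t = 0 − 4·1 = -4  (check: 712·1 + 160·(-4) = 72)
  q = 2: r = 16, s = 0 − 2·1 = -2, t = 1 − 2·(-4) = 9  (check: 712·(-2) + 160·9 = 16)
  q = 4: r = 8, s = 1 − 4·(-2) = 9, t = -4 − 4·9 = -40  (check: 712·9 + 160·(-40) = 8)
The row with r = 8 (the gcd) gives the Bezout coefficients s = 9, t = -40.
Result: 712 · (9) + 160 · (-40) = 8.

gcd(712, 160) = 8; s = 9, t = -40 (check: 712·9 + 160·(-40) = 8).


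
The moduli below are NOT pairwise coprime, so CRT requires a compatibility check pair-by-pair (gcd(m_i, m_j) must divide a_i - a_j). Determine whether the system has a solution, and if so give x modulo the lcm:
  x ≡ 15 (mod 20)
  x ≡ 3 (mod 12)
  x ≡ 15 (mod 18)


Moduli 20, 12, 18 are not pairwise coprime, so CRT works modulo lcm(m_i) when all pairwise compatibility conditions hold.
Pairwise compatibility: gcd(m_i, m_j) must divide a_i - a_j for every pair.
Merge one congruence at a time:
  Start: x ≡ 15 (mod 20).
  Combine with x ≡ 3 (mod 12): gcd(20, 12) = 4; 3 - 15 = -12, which IS divisible by 4, so compatible.
    Write x = 15 + 20·t and substitute into x ≡ 3 (mod 12): 20·t ≡ 3 − 15 = -12 (mod 12).
    Divide the congruence (and modulus) by g = 4: 5·t ≡ -3 (mod 3).
    Reduce coefficients mod 3: 2·t ≡ 0 (mod 3).
    The inverse of 2 mod 3 is 2 (since 2·2 = 4 = 1·3 + 1), so t ≡ 2·0 = 0 ≡ 0 (mod 3).
    Then x = 15 + 20·0 = 15, valid modulo lcm(20, 12) = 60: x ≡ 15 (mod 60).
  Combine with x ≡ 15 (mod 18): gcd(60, 18) = 6; 15 - 15 = 0, which IS divisible by 6, so compatible.
    Write x = 15 + 60·t and substitute into x ≡ 15 (mod 18): 60·t ≡ 15 − 15 = 0 (mod 18).
    Divide the congruence (and modulus) by g = 6: 10·t ≡ 0 (mod 3).
    Reduce coefficients mod 3: 1·t ≡ 0 (mod 3).
    So t ≡ 0 (mod 3).
    Then x = 15 + 60·0 = 15, valid modulo lcm(60, 18) = 180: x ≡ 15 (mod 180).
Verify: 15 mod 20 = 15, 15 mod 12 = 3, 15 mod 18 = 15.

x ≡ 15 (mod 180).


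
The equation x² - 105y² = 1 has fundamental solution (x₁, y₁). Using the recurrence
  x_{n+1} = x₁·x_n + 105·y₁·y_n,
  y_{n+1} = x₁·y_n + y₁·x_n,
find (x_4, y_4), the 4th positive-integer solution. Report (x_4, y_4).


Step 1: Find the fundamental solution (x₁, y₁) of x² - 105y² = 1.
  Expand √105 as a continued fraction. a₀ = ⌊√105⌋ = 10; iterate m_{k+1} = d_k·a_k − m_k, d_{k+1} = (105 − m_{k+1}²)/d_k, a_{k+1} = ⌊(a₀ + m_{k+1})/d_{k+1}⌋ (starting m₀ = 0, d₀ = 1), with convergents p_k = a_k·p_{k-1} + p_{k-2}, q_k = a_k·q_{k-1} + q_{k-2} (p₋₁ = 1, q₋₁ = 0):
  k = 0: a₀ = 10; p₀/q₀ = 10/1; p₀² − 105·q₀² = 100 − 105 = -5.
  k = 1: m = 10, d = 5, a = ⌊(10 + 10)/5⌋ = 4; p/q = (4·10 + 1)/(4·1 + 0) = 41/4; p² − 105·q² = 1681 − 1680 = 1.
  The first convergent with p² − 105·q² = 1 gives the fundamental solution (x₁, y₁) = (41, 4).
Step 2: Apply the recurrence (x_{n+1}, y_{n+1}) = (x₁x_n + 105y₁y_n, x₁y_n + y₁x_n) repeatedly.
  From (x_1, y_1) = (41, 4): x_2 = 41·41 + 105·4·4 = 3361; y_2 = 41·4 + 4·41 = 328.
  From (x_2, y_2) = (3361, 328): x_3 = 41·3361 + 105·4·328 = 275561; y_3 = 41·328 + 4·3361 = 26892.
  From (x_3, y_3) = (275561, 26892): x_4 = 41·275561 + 105·4·26892 = 22592641; y_4 = 41·26892 + 4·275561 = 2204816.
Step 3: Verify x_4² - 105·y_4² = 510427427354881 - 510427427354880 = 1 (should be 1). ✓

(x_1, y_1) = (41, 4); (x_4, y_4) = (22592641, 2204816).


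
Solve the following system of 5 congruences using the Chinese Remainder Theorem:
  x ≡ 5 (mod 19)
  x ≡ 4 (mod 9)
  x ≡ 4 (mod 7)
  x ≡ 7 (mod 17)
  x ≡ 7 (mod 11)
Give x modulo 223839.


Product of moduli M = 19 · 9 · 7 · 17 · 11 = 223839.
Merge one congruence at a time:
  Start: x ≡ 5 (mod 19).
  Combine with x ≡ 4 (mod 9); new modulus lcm = 171.
    Write x = 5 + 19·t and substitute into x ≡ 4 (mod 9): 19·t ≡ 4 − 5 = -1 (mod 9).
    Reduce coefficients mod 9: 1·t ≡ 8 (mod 9).
    So t ≡ 8 (mod 9).
    Then x = 5 + 19·8 = 157, valid modulo lcm(19, 9) = 171: x ≡ 157 (mod 171).
  Combine with x ≡ 4 (mod 7); new modulus lcm = 1197.
    Write x = 157 + 171·t and substitute into x ≡ 4 (mod 7): 171·t ≡ 4 − 157 = -153 (mod 7).
    Reduce coefficients mod 7: 3·t ≡ 1 (mod 7).
    The inverse of 3 mod 7 is 5 (since 3·5 = 15 = 2·7 + 1), so t ≡ 5·1 = 5 ≡ 5 (mod 7).
    Then x = 157 + 171·5 = 1012, valid modulo lcm(171, 7) = 1197: x ≡ 1012 (mod 1197).
  Combine with x ≡ 7 (mod 17); new modulus lcm = 20349.
    Write x = 1012 + 1197·t and substitute into x ≡ 7 (mod 17): 1197·t ≡ 7 − 1012 = -1005 (mod 17).
    Reduce coefficients mod 17: 7·t ≡ 15 (mod 17).
    The inverse of 7 mod 17 is 5 (since 7·5 = 35 = 2·17 + 1), so t ≡ 5·15 = 75 ≡ 7 (mod 17).
    Then x = 1012 + 1197·7 = 9391, valid modulo lcm(1197, 17) = 20349: x ≡ 9391 (mod 20349).
  Combine with x ≡ 7 (mod 11); new modulus lcm = 223839.
    Write x = 9391 + 20349·t and substitute into x ≡ 7 (mod 11): 20349·t ≡ 7 − 9391 = -9384 (mod 11).
    Reduce coefficients mod 11: 10·t ≡ 10 (mod 11).
    The inverse of 10 mod 11 is 10 (since 10·10 = 100 = 9·11 + 1), so t ≡ 10·10 = 100 ≡ 1 (mod 11).
    Then x = 9391 + 20349·1 = 29740, valid modulo lcm(20349, 11) = 223839: x ≡ 29740 (mod 223839).
Verify against each original: 29740 mod 19 = 5, 29740 mod 9 = 4, 29740 mod 7 = 4, 29740 mod 17 = 7, 29740 mod 11 = 7.

x ≡ 29740 (mod 223839).


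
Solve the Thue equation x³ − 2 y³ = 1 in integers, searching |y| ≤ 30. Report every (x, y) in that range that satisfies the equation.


The equation is x³ - 2y³ = 1. For fixed y, x³ = 2·y³ + 1, so a solution requires the RHS to be a perfect cube.
Strategy: iterate y from -30 to 30, compute RHS = 2·y³ + 1, and check whether it is a (positive or negative) perfect cube.
Check small values of y:
  y = 0: RHS = 1 = (1)³ ⇒ x = 1 works.
  y = 1: RHS = 3 is not a perfect cube.
  y = -1: RHS = -1 = (-1)³ ⇒ x = -1 works.
  y = 2: RHS = 17 is not a perfect cube.
  y = -2: RHS = -15 is not a perfect cube.
  y = 3: RHS = 55 is not a perfect cube.
  y = -3: RHS = -53 is not a perfect cube.
Continuing the search up to |y| = 30 finds no further solutions beyond those listed.
Collected solutions: (1, 0), (-1, -1).

Solutions (with |y| ≤ 30): (1, 0), (-1, -1).


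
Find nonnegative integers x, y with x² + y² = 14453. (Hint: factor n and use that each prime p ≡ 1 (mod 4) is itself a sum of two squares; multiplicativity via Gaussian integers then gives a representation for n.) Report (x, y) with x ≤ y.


Step 1: Factor n = 14453 = 97 · 149.
Step 2: Check the mod-4 condition on each prime factor: 97 ≡ 1 (mod 4), exponent 1; 149 ≡ 1 (mod 4), exponent 1.
All primes ≡ 3 (mod 4) appear to even exponent (or don't appear), so by the two-squares theorem n IS expressible as a sum of two squares.
Step 3: Build a representation. Here n = 97 · 149 is a product of primes ≡ 1 (mod 4). Each prime p ≡ 1 (mod 4) is itself a sum of two squares; find a² by testing p − a² for a perfect square:
  97: 97 − 1² = 96, 97 − 2² = 93, 97 − 3² = 88, 97 − 4² = 81 = 9² ⇒ 97 = 4² + 9².
  149: 149 − 1² = 148, 149 − 2² = 145, 149 − 3² = 140, 149 − 4² = 133, 149 − 5² = 124, 149 − 6² = 113, 149 − 7² = 100 = 10² ⇒ 149 = 7² + 10².
  Combine using the Brahmagupta–Fibonacci identity (a² + b²)(c² + d²) = (ac − bd)² + (ad + bc)² = (ac + bd)² + (ad − bc)²:
  97 · 149 = 14453: from (4² + 9²)(7² + 10²), take (4·7 − 9·10, 4·10 + 9·7) = (28 − 90, 40 + 63) = (-62, 103); dropping signs (only squares matter) gives (62, 103); check 62² + 103² = 3844 + 10609 = 14453 ✓.
Step 4: Order so x ≤ y and verify: 62² + 103² = 3844 + 10609 = 14453 = n. ✓

n = 14453 = 62² + 103² (one valid representation with x ≤ y).


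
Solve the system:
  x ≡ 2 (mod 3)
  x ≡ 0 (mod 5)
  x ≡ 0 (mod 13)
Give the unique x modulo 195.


Moduli 3, 5, 13 are pairwise coprime; by CRT there is a unique solution modulo M = 3 · 5 · 13 = 195.
Solve pairwise, accumulating the modulus:
  Start with x ≡ 2 (mod 3).
  Combine with x ≡ 0 (mod 5): since gcd(3, 5) = 1, we get a unique residue mod 15.
    Write x = 2 + 3·t and substitute into x ≡ 0 (mod 5): 3·t ≡ 0 − 2 = -2 (mod 5).
    Reduce coefficients mod 5: 3·t ≡ 3 (mod 5).
    The inverse of 3 mod 5 is 2 (since 3·2 = 6 = 1·5 + 1), so t ≡ 2·3 = 6 ≡ 1 (mod 5).
    Then x = 2 + 3·1 = 5, valid modulo lcm(3, 5) = 15: x ≡ 5 (mod 15).
  Combine with x ≡ 0 (mod 13): since gcd(15, 13) = 1, we get a unique residue mod 195.
    Write x = 5 + 15·t and substitute into x ≡ 0 (mod 13): 15·t ≡ 0 − 5 = -5 (mod 13).
    Reduce coefficients mod 13: 2·t ≡ 8 (mod 13).
    The inverse of 2 mod 13 is 7 (since 2·7 = 14 = 1·13 + 1), so t ≡ 7·8 = 56 ≡ 4 (mod 13).
    Then x = 5 + 15·4 = 65, valid modulo lcm(15, 13) = 195: x ≡ 65 (mod 195).
Verify: 65 mod 3 = 2 ✓, 65 mod 5 = 0 ✓, 65 mod 13 = 0 ✓.

x ≡ 65 (mod 195).


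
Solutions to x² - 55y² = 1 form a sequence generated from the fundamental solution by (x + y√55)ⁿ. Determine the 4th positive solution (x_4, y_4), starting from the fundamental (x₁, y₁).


Step 1: Find the fundamental solution (x₁, y₁) of x² - 55y² = 1.
  Expand √55 as a continued fraction. a₀ = ⌊√55⌋ = 7; iterate m_{k+1} = d_k·a_k − m_k, d_{k+1} = (55 − m_{k+1}²)/d_k, a_{k+1} = ⌊(a₀ + m_{k+1})/d_{k+1}⌋ (starting m₀ = 0, d₀ = 1), with convergents p_k = a_k·p_{k-1} + p_{k-2}, q_k = a_k·q_{k-1} + q_{k-2} (p₋₁ = 1, q₋₁ = 0):
  k = 0: a₀ = 7; p₀/q₀ = 7/1; p₀² − 55·q₀² = 49 − 55 = -6.
  k = 1: m = 7, d = 6, a = ⌊(7 + 7)/6⌋ = 2; p/q = (2·7 + 1)/(2·1 + 0) = 15/2; p² − 55·q² = 225 − 220 = 5.
  k = 2: m = 5, d = 5, a = ⌊(7 + 5)/5⌋ = 2; p/q = (2·15 + 7)/(2·2 + 1) = 37/5; p² − 55·q² = 1369 − 1375 = -6.
  k = 3: m = 5, d = 6, a = ⌊(7 + 5)/6⌋ = 2; p/q = (2·37 + 15)/(2·5 + 2) = 89/12; p² − 55·q² = 7921 − 7920 = 1.
  The first convergent with p² − 55·q² = 1 gives the fundamental solution (x₁, y₁) = (89, 12).
Step 2: Apply the recurrence (x_{n+1}, y_{n+1}) = (x₁x_n + 55y₁y_n, x₁y_n + y₁x_n) repeatedly.
  From (x_1, y_1) = (89, 12): x_2 = 89·89 + 55·12·12 = 15841; y_2 = 89·12 + 12·89 = 2136.
  From (x_2, y_2) = (15841, 2136): x_3 = 89·15841 + 55·12·2136 = 2819609; y_3 = 89·2136 + 12·15841 = 380196.
  From (x_3, y_3) = (2819609, 380196): x_4 = 89·2819609 + 55·12·380196 = 501874561; y_4 = 89·380196 + 12·2819609 = 67672752.
Step 3: Verify x_4² - 55·y_4² = 251878074978942721 - 251878074978942720 = 1 (should be 1). ✓

(x_1, y_1) = (89, 12); (x_4, y_4) = (501874561, 67672752).


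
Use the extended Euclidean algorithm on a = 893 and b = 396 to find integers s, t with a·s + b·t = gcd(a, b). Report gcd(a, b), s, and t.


Euclidean algorithm on (893, 396) — divide until remainder is 0:
  893 = 2 · 396 + 101
  396 = 3 · 101 + 93
  101 = 1 · 93 + 8
  93 = 11 · 8 + 5
  8 = 1 · 5 + 3
  5 = 1 · 3 + 2
  3 = 1 · 2 + 1
  2 = 2 · 1 + 0
gcd(893, 396) = 1.
Track Bezout coefficients alongside the remainders: start with r₀ = 893 = a·1 + b·0 (s = 1, t = 0) and r₁ = 396 = a·0 + b·1 (s = 0, t = 1); each new remainder r_{k+1} = r_{k-1} − q_k·r_k inherits s_{k+1} = s_{k-1} − q_k·s_k, t_{k+1} = t_{k-1} − q_k·t_k, so r_k = a·s_k + b·t_k at every step:
  q = 2: r = 101, s = 1 − 2·0 = 1, t = 0 − 2·1 = -2  (check: 893·1 + 396·(-2) = 101)
  q = 3: r = 93, s = 0 − 3·1 = -3, t = 1 − 3·(-2) = 7  (check: 893·(-3) + 396·7 = 93)
  q = 1: r = 8, s = 1 − 1·(-3) = 4, t = -2 − 1·7 = -9  (check: 893·4 + 396·(-9) = 8)
  q = 11: r = 5, s = -3 − 11·4 = -47, t = 7 − 11·(-9) = 106  (check: 893·(-47) + 396·106 = 5)
  q = 1: r = 3, s = 4 − 1·(-47) = 51, t = -9 − 1·106 = -115  (check: 893·51 + 396·(-115) = 3)
  q = 1: r = 2, s = -47 − 1·51 = -98, t = 106 − 1·(-115) = 221  (check: 893·(-98) + 396·221 = 2)
  q = 1: r = 1, s = 51 − 1·(-98) = 149, t = -115 − 1·221 = -336  (check: 893·149 + 396·(-336) = 1)
The row with r = 1 (the gcd) gives the Bezout coefficients s = 149, t = -336.
Result: 893 · (149) + 396 · (-336) = 1.

gcd(893, 396) = 1; s = 149, t = -336 (check: 893·149 + 396·(-336) = 1).


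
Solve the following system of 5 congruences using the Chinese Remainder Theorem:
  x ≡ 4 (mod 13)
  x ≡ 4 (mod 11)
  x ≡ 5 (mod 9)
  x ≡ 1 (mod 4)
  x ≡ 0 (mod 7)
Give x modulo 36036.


Product of moduli M = 13 · 11 · 9 · 4 · 7 = 36036.
Merge one congruence at a time:
  Start: x ≡ 4 (mod 13).
  Combine with x ≡ 4 (mod 11); new modulus lcm = 143.
    Write x = 4 + 13·t and substitute into x ≡ 4 (mod 11): 13·t ≡ 4 − 4 = 0 (mod 11).
    Reduce coefficients mod 11: 2·t ≡ 0 (mod 11).
    The inverse of 2 mod 11 is 6 (since 2·6 = 12 = 1·11 + 1), so t ≡ 6·0 = 0 ≡ 0 (mod 11).
    Then x = 4 + 13·0 = 4, valid modulo lcm(13, 11) = 143: x ≡ 4 (mod 143).
  Combine with x ≡ 5 (mod 9); new modulus lcm = 1287.
    Write x = 4 + 143·t and substitute into x ≡ 5 (mod 9): 143·t ≡ 5 − 4 = 1 (mod 9).
    Reduce coefficients mod 9: 8·t ≡ 1 (mod 9).
    The inverse of 8 mod 9 is 8 (since 8·8 = 64 = 7·9 + 1), so t ≡ 8·1 = 8 ≡ 8 (mod 9).
    Then x = 4 + 143·8 = 1148, valid modulo lcm(143, 9) = 1287: x ≡ 1148 (mod 1287).
  Combine with x ≡ 1 (mod 4); new modulus lcm = 5148.
    Write x = 1148 + 1287·t and substitute into x ≡ 1 (mod 4): 1287·t ≡ 1 − 1148 = -1147 (mod 4).
    Reduce coefficients mod 4: 3·t ≡ 1 (mod 4).
    The inverse of 3 mod 4 is 3 (since 3·3 = 9 = 2·4 + 1), so t ≡ 3·1 = 3 ≡ 3 (mod 4).
    Then x = 1148 + 1287·3 = 5009, valid modulo lcm(1287, 4) = 5148: x ≡ 5009 (mod 5148).
  Combine with x ≡ 0 (mod 7); new modulus lcm = 36036.
    Write x = 5009 + 5148·t and substitute into x ≡ 0 (mod 7): 5148·t ≡ 0 − 5009 = -5009 (mod 7).
    Reduce coefficients mod 7: 3·t ≡ 3 (mod 7).
    The inverse of 3 mod 7 is 5 (since 3·5 = 15 = 2·7 + 1), so t ≡ 5·3 = 15 ≡ 1 (mod 7).
    Then x = 5009 + 5148·1 = 10157, valid modulo lcm(5148, 7) = 36036: x ≡ 10157 (mod 36036).
Verify against each original: 10157 mod 13 = 4, 10157 mod 11 = 4, 10157 mod 9 = 5, 10157 mod 4 = 1, 10157 mod 7 = 0.

x ≡ 10157 (mod 36036).


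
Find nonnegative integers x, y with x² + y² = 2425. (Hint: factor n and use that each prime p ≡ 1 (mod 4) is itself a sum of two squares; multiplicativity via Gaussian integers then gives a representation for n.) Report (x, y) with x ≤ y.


Step 1: Factor n = 2425 = 5^2 · 97.
Step 2: Check the mod-4 condition on each prime factor: 5 ≡ 1 (mod 4), exponent 2; 97 ≡ 1 (mod 4), exponent 1.
All primes ≡ 3 (mod 4) appear to even exponent (or don't appear), so by the two-squares theorem n IS expressible as a sum of two squares.
Step 3: Build a representation. Here n = 5 · 5 · 97 is a product of primes ≡ 1 (mod 4). Each prime p ≡ 1 (mod 4) is itself a sum of two squares; find a² by testing p − a² for a perfect square:
  5: 5 − 1² = 4 = 2² ⇒ 5 = 1² + 2².
  97: 97 − 1² = 96, 97 − 2² = 93, 97 − 3² = 88, 97 − 4² = 81 = 9² ⇒ 97 = 4² + 9².
  Combine using the Brahmagupta–Fibonacci identity (a² + b²)(c² + d²) = (ac − bd)² + (ad + bc)² = (ac + bd)² + (ad − bc)²:
  5 · 5 = 25: from (1² + 2²)(1² + 2²), take (1·1 − 2·2, 1·2 + 2·1) = (1 − 4, 2 + 2) = (-3, 4); dropping signs (only squares matter) gives (3, 4); check 3² + 4² = 9 + 16 = 25 ✓.
  25 · 97 = 2425: from (3² + 4²)(4² + 9²), take (3·4 − 4·9, 3·9 + 4·4) = (12 − 36, 27 + 16) = (-24, 43); dropping signs (only squares matter) gives (24, 43); check 24² + 43² = 576 + 1849 = 2425 ✓.
Step 4: Order so x ≤ y and verify: 24² + 43² = 576 + 1849 = 2425 = n. ✓

n = 2425 = 24² + 43² (one valid representation with x ≤ y).
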